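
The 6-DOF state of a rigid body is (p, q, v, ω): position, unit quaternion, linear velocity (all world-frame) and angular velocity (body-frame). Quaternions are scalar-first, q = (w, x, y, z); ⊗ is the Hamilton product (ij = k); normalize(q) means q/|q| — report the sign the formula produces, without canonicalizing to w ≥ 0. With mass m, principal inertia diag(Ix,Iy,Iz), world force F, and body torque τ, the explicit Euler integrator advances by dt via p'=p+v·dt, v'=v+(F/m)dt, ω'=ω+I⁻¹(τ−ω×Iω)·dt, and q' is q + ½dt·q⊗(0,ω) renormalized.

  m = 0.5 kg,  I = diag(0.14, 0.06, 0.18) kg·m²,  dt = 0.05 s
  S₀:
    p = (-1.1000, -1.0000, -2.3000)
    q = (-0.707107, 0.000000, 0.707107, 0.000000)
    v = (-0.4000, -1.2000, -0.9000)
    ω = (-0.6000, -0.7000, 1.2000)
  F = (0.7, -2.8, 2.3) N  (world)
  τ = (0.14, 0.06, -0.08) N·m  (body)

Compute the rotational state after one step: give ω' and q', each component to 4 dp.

α = I⁻¹(τ − ω×Iω) = (1.7200, 0.5200, -0.2578)
ω + α·dt = (-0.5140, -0.6740, 1.1871)
Hamilton product q⊗(0,ω) = (0.4949749, 1.2727926, 0.4949749, -0.4242642)
updated quaternion q' = (-0.6942, 0.0318, 0.7190, -0.0106)

ω' = (-0.5140, -0.6740, 1.1871)
q' = (-0.6942, 0.0318, 0.7190, -0.0106)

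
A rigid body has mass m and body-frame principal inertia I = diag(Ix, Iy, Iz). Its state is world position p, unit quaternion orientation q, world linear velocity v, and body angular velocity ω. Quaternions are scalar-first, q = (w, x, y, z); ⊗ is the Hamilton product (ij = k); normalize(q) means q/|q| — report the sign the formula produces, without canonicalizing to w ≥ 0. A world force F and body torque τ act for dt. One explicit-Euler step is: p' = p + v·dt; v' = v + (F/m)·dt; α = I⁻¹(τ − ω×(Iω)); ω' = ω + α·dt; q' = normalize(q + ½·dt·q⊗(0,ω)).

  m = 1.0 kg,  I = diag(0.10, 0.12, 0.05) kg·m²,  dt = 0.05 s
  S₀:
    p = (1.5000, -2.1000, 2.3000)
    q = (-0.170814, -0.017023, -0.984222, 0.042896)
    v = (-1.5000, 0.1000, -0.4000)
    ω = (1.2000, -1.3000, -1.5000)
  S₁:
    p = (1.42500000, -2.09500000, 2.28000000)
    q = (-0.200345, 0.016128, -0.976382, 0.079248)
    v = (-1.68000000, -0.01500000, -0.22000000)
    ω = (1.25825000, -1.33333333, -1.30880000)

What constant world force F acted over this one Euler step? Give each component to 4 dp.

F = (-3.6000, -2.3000, 3.6000)

velocity change Δv = (-0.18000000, -0.11500000, 0.18000000)
applied force F = (-3.6000, -2.3000, 3.6000)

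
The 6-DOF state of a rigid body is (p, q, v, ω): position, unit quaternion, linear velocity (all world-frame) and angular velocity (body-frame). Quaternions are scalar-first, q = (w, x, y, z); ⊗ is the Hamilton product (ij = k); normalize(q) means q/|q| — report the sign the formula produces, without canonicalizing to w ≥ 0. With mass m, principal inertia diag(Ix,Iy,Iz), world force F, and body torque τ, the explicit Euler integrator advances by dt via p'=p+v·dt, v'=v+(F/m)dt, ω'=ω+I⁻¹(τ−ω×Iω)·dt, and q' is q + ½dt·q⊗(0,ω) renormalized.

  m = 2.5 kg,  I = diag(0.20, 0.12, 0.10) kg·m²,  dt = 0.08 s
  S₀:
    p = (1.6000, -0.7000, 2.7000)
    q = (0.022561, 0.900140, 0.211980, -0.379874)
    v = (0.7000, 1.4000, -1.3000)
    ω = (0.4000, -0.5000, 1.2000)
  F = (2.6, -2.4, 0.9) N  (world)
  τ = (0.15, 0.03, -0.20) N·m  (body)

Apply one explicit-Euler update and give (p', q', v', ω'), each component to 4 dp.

a = (1.0400, -0.9600, 0.3600)
new position p' = (1.6560, -0.5880, 2.5960)
v' = v + a·dt = (0.7832, 1.3232, -1.2712)
precession coupling ω×(Iω) = (0.0120, 0.0480, 0.0160)
angular accel α = (0.6900, -0.1500, -2.1600)
ω' = ω + α·dt = (0.4552, -0.5120, 1.0272)
q⊗(0,ω) = (0.2017828, 0.0734634, -1.2433981, -0.5077888)
updated quaternion q' = (0.0306, 0.9017, 0.1620, -0.3996)

p' = (1.6560, -0.5880, 2.5960)
q' = (0.0306, 0.9017, 0.1620, -0.3996)
v' = (0.7832, 1.3232, -1.2712)
ω' = (0.4552, -0.5120, 1.0272)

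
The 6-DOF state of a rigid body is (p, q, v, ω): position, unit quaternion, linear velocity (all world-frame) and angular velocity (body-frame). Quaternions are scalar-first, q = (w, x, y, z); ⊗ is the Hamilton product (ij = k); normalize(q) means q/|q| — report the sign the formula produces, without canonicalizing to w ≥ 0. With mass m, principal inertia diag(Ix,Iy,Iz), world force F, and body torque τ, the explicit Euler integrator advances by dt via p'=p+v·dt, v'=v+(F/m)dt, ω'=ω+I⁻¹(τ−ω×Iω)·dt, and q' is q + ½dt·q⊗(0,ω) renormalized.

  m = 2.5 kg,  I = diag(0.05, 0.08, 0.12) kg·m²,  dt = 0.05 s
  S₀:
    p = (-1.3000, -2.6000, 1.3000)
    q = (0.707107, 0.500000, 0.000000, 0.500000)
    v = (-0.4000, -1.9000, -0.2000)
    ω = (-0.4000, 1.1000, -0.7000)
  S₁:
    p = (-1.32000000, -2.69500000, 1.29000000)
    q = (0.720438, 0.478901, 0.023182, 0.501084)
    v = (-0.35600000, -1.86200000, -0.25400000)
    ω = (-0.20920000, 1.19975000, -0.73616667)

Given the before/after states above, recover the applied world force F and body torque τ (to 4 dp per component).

rate change Δω = (0.19080000, 0.09975000, -0.03616667)
precession coupling = (-0.0308, -0.0196, -0.0132)
I·α + gyro = (0.1600, 0.1400, -0.1000)
Δv = v₁−v₀ = (0.04400000, 0.03800000, -0.05400000)
m·(v₁−v₀)/dt = (2.2000, 1.9000, -2.7000)

F = (2.2000, 1.9000, -2.7000)
τ = (0.1600, 0.1400, -0.1000)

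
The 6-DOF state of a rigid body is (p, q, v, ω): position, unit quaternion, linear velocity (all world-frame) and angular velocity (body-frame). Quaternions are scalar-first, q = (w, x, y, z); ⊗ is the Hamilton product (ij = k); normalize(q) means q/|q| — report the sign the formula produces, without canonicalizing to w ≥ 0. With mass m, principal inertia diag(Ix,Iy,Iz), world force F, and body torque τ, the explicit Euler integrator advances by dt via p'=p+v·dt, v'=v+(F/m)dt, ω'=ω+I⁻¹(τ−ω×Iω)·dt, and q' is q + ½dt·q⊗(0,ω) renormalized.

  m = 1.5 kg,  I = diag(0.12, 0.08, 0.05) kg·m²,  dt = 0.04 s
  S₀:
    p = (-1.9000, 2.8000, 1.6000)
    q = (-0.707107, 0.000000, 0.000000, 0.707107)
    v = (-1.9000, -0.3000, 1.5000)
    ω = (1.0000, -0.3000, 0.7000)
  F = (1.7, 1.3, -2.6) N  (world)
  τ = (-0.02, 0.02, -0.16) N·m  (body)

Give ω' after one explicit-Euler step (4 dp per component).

ω' = (0.9912, -0.3145, 0.5624)

ω×(Iω) gyroscopic = (0.0063, 0.0490, 0.0120)
α = I⁻¹(τ − ω×Iω) = (-0.2192, -0.3625, -3.4400)
new body rate ω' = (0.9912, -0.3145, 0.5624)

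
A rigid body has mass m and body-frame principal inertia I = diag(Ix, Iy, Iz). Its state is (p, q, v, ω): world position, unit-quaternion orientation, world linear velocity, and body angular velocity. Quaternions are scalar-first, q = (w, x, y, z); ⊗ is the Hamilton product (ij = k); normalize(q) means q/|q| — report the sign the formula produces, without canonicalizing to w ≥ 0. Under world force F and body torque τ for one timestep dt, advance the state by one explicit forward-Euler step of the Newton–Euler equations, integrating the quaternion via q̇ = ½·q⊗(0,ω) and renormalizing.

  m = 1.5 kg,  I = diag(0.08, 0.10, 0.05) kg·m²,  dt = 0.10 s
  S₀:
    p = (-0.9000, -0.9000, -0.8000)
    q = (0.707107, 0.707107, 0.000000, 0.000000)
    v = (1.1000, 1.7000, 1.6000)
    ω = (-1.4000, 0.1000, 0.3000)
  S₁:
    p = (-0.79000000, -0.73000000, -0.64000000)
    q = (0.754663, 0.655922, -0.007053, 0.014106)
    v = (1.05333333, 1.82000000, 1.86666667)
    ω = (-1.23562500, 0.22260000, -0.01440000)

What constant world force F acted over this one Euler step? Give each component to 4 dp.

velocity change Δv = (-0.04666667, 0.12000000, 0.26666667)
applied force F = (-0.7000, 1.8000, 4.0000)

F = (-0.7000, 1.8000, 4.0000)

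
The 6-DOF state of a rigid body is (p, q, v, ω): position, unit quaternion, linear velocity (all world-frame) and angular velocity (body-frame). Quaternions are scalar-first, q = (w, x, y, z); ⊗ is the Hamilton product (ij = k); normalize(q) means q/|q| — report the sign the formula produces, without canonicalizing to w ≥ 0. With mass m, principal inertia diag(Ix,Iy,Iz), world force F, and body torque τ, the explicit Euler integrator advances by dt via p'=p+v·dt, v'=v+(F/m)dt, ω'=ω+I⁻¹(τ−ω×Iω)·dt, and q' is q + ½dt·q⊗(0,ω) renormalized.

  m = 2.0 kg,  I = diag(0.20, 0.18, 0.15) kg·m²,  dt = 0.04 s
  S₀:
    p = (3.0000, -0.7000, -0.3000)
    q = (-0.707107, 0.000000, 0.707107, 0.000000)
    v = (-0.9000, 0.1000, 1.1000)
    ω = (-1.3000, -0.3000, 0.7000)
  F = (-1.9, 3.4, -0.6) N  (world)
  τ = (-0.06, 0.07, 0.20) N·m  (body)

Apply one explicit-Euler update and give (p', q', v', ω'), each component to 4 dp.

p' = (2.9640, -0.6960, -0.2560)
q' = (-0.7025, 0.0283, 0.7110, 0.0085)
v' = (-0.9380, 0.1680, 1.0880)
ω' = (-1.3133, -0.2743, 0.7554)

p' = p + v·dt = (2.9640, -0.6960, -0.2560)
new velocity v' = (-0.9380, 0.1680, 1.0880)
gyro term ω×Iω = (0.0063, -0.0455, -0.0078)
angular accel α = (-0.3315, 0.6417, 1.3853)
ω' = ω + α·dt = (-1.3133, -0.2743, 0.7554)
Hamilton product q⊗(0,ω) = (0.2121321, 1.4142140, 0.2121321, 0.4242642)
q' = normalize(q + ½dt·q⊗(0,ω)) = (-0.7025, 0.0283, 0.7110, 0.0085)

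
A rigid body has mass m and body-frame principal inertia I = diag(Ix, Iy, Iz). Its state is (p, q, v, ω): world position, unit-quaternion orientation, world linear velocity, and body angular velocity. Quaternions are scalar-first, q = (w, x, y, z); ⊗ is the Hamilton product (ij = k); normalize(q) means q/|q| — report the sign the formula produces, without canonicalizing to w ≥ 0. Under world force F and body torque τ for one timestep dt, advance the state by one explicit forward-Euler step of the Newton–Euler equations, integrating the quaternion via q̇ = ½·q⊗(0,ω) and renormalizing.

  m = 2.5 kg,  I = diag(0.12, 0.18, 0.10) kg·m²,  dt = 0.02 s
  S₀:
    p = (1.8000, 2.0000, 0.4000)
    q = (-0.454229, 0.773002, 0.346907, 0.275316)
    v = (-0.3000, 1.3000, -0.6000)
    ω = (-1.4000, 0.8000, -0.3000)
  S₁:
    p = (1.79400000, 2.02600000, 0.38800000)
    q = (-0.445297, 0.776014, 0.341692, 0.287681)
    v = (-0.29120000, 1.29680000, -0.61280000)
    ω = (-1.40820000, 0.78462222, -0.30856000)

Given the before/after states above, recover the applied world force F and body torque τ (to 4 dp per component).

velocity change Δv = (0.00880000, -0.00320000, -0.01280000)
applied force F = (1.1000, -0.4000, -1.6000)
ω₁ − ω₀ = (-0.00820000, -0.01537778, -0.00856000)
ω₀×(Iω₀) = (0.0192, 0.0084, -0.0672)
applied torque τ = (-0.0300, -0.1300, -0.1100)

F = (1.1000, -0.4000, -1.6000)
τ = (-0.0300, -0.1300, -0.1100)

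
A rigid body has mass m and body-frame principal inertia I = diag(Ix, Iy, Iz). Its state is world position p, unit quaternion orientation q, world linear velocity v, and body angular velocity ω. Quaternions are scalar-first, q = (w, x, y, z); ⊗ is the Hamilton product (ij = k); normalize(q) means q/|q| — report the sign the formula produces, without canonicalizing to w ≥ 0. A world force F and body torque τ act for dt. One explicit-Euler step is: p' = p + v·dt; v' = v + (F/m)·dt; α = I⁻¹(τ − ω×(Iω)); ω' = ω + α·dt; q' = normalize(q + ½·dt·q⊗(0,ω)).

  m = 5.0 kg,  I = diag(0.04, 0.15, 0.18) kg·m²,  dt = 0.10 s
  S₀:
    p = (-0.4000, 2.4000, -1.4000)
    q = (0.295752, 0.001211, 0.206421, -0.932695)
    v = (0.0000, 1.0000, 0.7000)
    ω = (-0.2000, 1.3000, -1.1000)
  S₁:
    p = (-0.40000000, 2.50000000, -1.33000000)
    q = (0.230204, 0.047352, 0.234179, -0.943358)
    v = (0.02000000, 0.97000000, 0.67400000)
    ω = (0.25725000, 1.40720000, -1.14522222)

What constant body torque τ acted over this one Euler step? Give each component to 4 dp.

τ = (0.1400, 0.1300, -0.1100)

rate change Δω = (0.45725000, 0.10720000, -0.04522222)
I·α + gyro = (0.1400, 0.1300, -0.1100)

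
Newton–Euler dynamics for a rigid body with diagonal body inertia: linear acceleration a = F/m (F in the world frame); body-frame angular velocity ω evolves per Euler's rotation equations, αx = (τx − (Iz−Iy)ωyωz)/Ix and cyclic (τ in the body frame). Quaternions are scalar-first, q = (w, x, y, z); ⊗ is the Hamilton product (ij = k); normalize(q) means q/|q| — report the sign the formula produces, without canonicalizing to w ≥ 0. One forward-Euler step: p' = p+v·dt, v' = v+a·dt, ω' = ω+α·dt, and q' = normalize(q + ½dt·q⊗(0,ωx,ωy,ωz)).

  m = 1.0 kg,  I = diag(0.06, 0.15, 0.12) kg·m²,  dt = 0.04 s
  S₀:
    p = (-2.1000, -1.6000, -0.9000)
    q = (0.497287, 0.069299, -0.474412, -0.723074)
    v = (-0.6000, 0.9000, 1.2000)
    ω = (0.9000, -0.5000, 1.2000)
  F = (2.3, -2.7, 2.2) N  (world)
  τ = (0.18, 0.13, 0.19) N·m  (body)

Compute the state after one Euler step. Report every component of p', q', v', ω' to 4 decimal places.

p' = (-2.1240, -1.5640, -0.8520)
q' = (0.5084, 0.0596, -0.4938, -0.7029)
v' = (-0.5080, 0.7920, 1.2880)
ω' = (1.0080, -0.4481, 1.2768)

a = (2.3000, -2.7000, 2.2000)
new position p' = (-2.1240, -1.5640, -0.8520)
v + (F/m)dt = (-0.5080, 0.7920, 1.2880)
(τ − ω×Iω)/I = (2.7000, 1.2987, 1.9208)
ω' = ω + α·dt = (1.0080, -0.4481, 1.2768)
q⊗(0,ω) = (0.5681137, -0.4832731, -0.9825689, 0.9890657)
q + ½dt·q⊗(0,ω), renormalized = (0.5084, 0.0596, -0.4938, -0.7029)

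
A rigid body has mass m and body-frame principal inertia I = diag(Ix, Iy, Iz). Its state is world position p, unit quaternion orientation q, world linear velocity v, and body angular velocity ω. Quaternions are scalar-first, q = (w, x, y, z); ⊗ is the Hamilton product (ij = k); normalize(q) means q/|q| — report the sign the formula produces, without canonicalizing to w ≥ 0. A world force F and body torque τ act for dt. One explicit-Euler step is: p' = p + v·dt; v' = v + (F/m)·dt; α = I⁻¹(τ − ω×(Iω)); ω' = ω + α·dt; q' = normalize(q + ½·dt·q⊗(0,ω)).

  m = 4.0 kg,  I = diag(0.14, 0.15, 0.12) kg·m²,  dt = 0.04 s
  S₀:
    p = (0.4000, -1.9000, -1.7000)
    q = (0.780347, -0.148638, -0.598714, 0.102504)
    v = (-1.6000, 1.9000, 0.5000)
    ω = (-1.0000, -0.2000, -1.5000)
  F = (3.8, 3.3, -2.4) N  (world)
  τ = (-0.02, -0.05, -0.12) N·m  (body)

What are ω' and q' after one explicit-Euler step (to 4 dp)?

ω×(Iω) gyroscopic = (-0.0090, 0.0300, 0.0020)
angular accel α = (-0.0786, -0.5333, -1.0167)
ω + α·dt = (-1.0031, -0.2213, -1.5407)
q⊗(0,ω) = (-0.1146248, 0.1382248, -0.4815304, -1.7395069)
q + ½dt·q⊗(0,ω), renormalized = (0.7775, -0.1458, -0.6079, 0.0677)

ω' = (-1.0031, -0.2213, -1.5407)
q' = (0.7775, -0.1458, -0.6079, 0.0677)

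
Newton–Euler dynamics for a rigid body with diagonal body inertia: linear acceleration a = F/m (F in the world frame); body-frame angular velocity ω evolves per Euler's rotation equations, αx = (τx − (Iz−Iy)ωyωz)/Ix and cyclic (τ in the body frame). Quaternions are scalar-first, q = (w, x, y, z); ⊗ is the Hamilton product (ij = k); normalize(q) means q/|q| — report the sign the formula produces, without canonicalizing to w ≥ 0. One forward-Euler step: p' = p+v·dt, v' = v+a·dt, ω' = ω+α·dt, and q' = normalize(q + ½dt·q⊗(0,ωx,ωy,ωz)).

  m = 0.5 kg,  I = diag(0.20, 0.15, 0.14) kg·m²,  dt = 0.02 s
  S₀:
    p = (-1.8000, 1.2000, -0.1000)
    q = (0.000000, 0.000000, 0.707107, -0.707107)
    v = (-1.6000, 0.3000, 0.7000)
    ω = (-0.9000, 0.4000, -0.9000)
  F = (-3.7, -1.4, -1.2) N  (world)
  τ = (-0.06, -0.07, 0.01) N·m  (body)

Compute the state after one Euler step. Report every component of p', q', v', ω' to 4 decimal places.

p' = (-1.8320, 1.2060, -0.0860)
q' = (-0.0092, -0.0035, 0.7134, -0.7007)
v' = (-1.7480, 0.2440, 0.6520)
ω' = (-0.9064, 0.3842, -0.9011)

angular accel α = (-0.3180, -0.7907, -0.0571)
new body rate ω' = (-0.9064, 0.3842, -0.9011)
Hamilton product q⊗(0,ω) = (-0.9192391, -0.3535535, 0.6363963, 0.6363963)
updated quaternion q' = (-0.0092, -0.0035, 0.7134, -0.7007)
linear accel F/m = (-7.4000, -2.8000, -2.4000)
new position p' = (-1.8320, 1.2060, -0.0860)
v + (F/m)dt = (-1.7480, 0.2440, 0.6520)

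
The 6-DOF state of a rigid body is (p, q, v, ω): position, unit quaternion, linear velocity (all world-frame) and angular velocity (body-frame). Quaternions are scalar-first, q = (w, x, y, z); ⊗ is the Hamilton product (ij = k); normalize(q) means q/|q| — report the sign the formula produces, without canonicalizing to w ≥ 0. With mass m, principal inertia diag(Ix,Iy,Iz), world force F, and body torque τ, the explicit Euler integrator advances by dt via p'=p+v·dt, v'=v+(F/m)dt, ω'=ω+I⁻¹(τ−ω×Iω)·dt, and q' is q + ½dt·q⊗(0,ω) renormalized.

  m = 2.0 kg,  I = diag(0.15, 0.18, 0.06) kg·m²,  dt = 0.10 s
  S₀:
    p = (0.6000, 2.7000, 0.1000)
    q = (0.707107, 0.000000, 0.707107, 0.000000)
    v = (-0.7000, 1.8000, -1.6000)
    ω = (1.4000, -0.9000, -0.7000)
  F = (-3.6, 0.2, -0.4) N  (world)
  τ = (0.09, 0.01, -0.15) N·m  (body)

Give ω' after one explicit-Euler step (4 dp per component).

α = I⁻¹(τ − ω×Iω) = (1.1040, 0.5456, -1.8700)
new body rate ω' = (1.5104, -0.8454, -0.8870)

ω' = (1.5104, -0.8454, -0.8870)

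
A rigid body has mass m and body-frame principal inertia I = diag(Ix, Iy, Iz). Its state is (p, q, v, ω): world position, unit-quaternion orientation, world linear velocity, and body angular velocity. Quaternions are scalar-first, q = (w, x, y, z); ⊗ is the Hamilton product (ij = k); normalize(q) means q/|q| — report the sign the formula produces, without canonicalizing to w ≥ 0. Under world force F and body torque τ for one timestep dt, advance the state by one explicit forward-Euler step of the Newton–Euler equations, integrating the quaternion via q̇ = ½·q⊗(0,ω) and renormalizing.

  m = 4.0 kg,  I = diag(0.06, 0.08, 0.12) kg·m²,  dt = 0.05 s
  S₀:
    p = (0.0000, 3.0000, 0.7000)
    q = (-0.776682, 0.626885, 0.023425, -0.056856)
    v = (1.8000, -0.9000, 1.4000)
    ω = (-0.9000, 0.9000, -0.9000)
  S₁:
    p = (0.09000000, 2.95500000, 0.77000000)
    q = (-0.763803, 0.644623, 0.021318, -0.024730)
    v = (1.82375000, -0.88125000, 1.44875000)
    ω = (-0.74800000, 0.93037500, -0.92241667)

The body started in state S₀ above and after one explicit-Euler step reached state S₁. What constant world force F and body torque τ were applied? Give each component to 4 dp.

F = (1.9000, 1.5000, 3.9000)
τ = (0.1500, 0.0000, -0.0700)

Δv = v₁−v₀ = (0.02375000, 0.01875000, 0.04875000)
m·(v₁−v₀)/dt = (1.9000, 1.5000, 3.9000)
Δω = ω₁−ω₀ = (0.15200000, 0.03037500, -0.02241667)
gyro term ω₀×Iω₀ = (-0.0324, -0.0486, -0.0162)
applied torque τ = (0.1500, 0.0000, -0.0700)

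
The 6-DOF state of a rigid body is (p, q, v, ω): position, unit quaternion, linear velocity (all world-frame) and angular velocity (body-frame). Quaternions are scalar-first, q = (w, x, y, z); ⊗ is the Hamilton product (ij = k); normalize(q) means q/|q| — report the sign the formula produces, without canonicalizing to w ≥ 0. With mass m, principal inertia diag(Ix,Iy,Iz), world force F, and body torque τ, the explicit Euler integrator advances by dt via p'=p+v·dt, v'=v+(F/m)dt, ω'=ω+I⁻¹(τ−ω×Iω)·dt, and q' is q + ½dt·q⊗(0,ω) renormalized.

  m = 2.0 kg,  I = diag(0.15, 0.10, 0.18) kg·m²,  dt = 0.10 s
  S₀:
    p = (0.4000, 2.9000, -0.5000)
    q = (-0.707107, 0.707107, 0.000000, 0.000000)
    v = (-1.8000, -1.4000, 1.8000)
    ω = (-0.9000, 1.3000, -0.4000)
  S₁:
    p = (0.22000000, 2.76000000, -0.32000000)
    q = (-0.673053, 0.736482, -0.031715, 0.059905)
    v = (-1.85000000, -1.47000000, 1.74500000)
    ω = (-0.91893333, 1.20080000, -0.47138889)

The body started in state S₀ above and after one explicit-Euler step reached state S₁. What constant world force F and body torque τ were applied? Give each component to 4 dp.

F = (-1.0000, -1.4000, -1.1000)
τ = (-0.0700, -0.1100, -0.0700)

v₁ − v₀ = (-0.05000000, -0.07000000, -0.05500000)
F = m·Δv/dt = (-1.0000, -1.4000, -1.1000)
Δω = ω₁−ω₀ = (-0.01893333, -0.09920000, -0.07138889)
ω₀×(Iω₀) = (-0.0416, -0.0108, 0.0585)
applied torque τ = (-0.0700, -0.1100, -0.0700)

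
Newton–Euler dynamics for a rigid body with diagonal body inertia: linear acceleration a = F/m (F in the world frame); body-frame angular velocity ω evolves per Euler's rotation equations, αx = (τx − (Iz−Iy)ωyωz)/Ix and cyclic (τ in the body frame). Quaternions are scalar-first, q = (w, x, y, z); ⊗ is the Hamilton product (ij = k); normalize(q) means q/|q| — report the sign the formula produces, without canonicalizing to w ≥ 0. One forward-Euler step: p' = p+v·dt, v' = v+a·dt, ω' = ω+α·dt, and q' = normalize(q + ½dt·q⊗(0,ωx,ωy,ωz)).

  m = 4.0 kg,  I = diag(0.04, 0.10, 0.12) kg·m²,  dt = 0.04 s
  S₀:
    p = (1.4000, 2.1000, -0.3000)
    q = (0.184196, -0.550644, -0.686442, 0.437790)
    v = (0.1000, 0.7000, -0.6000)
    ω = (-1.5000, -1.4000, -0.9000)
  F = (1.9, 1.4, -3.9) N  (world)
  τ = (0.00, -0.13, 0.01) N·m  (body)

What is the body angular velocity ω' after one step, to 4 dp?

gyro term ω×Iω = (0.0252, -0.1080, 0.1260)
α = I⁻¹(τ − ω×Iω) = (-0.6300, -0.2200, -0.9667)
new body rate ω' = (-1.5252, -1.4088, -0.9387)

ω' = (-1.5252, -1.4088, -0.9387)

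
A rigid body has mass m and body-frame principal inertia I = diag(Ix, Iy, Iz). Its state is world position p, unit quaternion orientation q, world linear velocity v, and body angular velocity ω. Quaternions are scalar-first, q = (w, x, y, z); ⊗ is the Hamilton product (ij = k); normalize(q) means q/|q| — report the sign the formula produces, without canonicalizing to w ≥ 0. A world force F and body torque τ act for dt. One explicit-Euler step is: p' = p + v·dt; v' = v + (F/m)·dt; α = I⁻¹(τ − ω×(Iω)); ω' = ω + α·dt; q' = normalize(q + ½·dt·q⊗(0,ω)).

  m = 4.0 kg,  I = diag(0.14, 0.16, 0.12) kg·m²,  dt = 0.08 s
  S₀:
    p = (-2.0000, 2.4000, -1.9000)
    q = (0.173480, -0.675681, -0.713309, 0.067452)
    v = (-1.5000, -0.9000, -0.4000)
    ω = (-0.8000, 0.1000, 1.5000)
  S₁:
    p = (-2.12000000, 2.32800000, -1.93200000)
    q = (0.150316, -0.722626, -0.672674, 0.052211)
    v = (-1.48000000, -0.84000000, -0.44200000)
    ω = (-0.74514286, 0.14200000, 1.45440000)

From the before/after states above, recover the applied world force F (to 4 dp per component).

v₁ − v₀ = (0.02000000, 0.06000000, -0.04200000)
applied force F = (1.0000, 3.0000, -2.1000)

F = (1.0000, 3.0000, -2.1000)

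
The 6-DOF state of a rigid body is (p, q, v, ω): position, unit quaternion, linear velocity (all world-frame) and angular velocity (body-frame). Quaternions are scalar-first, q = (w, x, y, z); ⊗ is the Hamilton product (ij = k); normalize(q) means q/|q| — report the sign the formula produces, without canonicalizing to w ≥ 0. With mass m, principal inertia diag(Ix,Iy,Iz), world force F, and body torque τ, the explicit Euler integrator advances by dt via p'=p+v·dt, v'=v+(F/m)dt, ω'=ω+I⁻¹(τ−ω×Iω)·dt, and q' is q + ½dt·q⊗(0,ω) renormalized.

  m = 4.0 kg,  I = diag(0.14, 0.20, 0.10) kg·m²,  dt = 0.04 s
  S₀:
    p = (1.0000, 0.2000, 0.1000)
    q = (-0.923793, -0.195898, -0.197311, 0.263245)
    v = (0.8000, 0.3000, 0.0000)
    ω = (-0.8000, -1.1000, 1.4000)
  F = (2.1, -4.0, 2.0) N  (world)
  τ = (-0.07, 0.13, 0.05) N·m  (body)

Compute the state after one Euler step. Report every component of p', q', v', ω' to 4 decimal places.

a = F/m = (0.5250, -1.0000, 0.5000)
new position p' = (1.0320, 0.2120, 0.1000)
v + (F/m)dt = (0.8210, 0.2600, 0.0200)
precession coupling ω×(Iω) = (0.1540, -0.0448, 0.0528)
α = I⁻¹(τ − ω×Iω) = (-1.6000, 0.8740, -0.0280)
ω + α·dt = (-0.8640, -1.0650, 1.3989)
Hamilton product q⊗(0,ω) = (-0.7423035, 0.7523685, 1.0798335, -1.2356712)
updated quaternion q' = (-0.9379, -0.1807, -0.1756, 0.2384)

p' = (1.0320, 0.2120, 0.1000)
q' = (-0.9379, -0.1807, -0.1756, 0.2384)
v' = (0.8210, 0.2600, 0.0200)
ω' = (-0.8640, -1.0650, 1.3989)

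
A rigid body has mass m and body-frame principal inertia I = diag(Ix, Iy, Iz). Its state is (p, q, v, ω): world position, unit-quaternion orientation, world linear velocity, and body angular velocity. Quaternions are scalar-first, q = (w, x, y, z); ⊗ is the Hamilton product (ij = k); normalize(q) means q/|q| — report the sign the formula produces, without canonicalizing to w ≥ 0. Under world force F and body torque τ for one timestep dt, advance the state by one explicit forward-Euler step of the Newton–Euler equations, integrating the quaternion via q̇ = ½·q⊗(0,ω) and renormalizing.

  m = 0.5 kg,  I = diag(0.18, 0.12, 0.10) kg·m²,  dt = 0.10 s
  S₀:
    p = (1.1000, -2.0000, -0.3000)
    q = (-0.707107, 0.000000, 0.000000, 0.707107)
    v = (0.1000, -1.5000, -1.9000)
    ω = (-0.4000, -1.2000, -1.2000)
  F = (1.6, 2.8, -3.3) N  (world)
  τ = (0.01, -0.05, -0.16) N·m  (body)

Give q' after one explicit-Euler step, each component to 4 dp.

q' = (-0.6622, 0.0564, 0.0282, 0.7467)

Hamilton product q⊗(0,ω) = (0.8485284, 1.1313712, 0.5656856, 0.8485284)
q' = normalize(q + ½dt·q⊗(0,ω)) = (-0.6622, 0.0564, 0.0282, 0.7467)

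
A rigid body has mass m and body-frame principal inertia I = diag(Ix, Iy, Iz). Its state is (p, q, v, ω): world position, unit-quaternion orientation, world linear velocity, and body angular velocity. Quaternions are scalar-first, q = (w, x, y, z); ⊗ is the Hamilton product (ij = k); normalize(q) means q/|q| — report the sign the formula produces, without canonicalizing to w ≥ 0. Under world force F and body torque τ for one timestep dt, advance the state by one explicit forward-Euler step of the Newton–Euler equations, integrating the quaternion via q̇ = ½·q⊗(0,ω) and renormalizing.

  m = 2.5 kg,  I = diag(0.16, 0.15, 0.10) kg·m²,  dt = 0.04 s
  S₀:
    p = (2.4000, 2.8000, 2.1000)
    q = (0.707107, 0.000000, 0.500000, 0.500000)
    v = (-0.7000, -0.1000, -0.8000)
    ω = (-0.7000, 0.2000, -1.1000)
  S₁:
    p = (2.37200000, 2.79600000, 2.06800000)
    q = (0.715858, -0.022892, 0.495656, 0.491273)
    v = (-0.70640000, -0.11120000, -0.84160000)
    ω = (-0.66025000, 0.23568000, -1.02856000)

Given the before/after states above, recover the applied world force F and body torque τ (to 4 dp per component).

F = (-0.4000, -0.7000, -2.6000)
τ = (0.1700, 0.1800, 0.1800)

Δv = v₁−v₀ = (-0.00640000, -0.01120000, -0.04160000)
m·(v₁−v₀)/dt = (-0.4000, -0.7000, -2.6000)
rate change Δω = (0.03975000, 0.03568000, 0.07144000)
precession coupling = (0.0110, 0.0462, 0.0014)
applied torque τ = (0.1700, 0.1800, 0.1800)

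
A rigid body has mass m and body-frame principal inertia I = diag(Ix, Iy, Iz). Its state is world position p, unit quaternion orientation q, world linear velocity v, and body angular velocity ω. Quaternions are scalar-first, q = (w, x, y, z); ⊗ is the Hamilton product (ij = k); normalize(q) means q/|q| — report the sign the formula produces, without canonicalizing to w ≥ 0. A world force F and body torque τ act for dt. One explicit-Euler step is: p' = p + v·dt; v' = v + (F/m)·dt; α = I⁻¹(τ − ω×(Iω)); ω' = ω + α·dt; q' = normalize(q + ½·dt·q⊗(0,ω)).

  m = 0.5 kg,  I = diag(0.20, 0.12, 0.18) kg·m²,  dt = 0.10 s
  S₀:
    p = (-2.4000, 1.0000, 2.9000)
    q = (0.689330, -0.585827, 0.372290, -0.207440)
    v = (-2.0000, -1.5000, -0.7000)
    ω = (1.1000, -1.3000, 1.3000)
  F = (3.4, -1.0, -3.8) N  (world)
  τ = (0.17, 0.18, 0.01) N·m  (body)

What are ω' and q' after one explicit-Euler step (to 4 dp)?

ω' = (1.2357, -1.1738, 1.2420)
q' = (0.7549, -0.5341, 0.3521, -0.1442)

ω×(Iω) gyroscopic = (-0.1014, 0.0286, 0.1144)
α = I⁻¹(τ − ω×Iω) = (1.3570, 1.2617, -0.5800)
ω' = ω + α·dt = (1.2357, -1.1738, 1.2420)
2q̇ = q⊗(0,ω) = (1.3980587, 0.9725680, -0.3627379, 1.2481851)
q + ½dt·q⊗(0,ω), renormalized = (0.7549, -0.5341, 0.3521, -0.1442)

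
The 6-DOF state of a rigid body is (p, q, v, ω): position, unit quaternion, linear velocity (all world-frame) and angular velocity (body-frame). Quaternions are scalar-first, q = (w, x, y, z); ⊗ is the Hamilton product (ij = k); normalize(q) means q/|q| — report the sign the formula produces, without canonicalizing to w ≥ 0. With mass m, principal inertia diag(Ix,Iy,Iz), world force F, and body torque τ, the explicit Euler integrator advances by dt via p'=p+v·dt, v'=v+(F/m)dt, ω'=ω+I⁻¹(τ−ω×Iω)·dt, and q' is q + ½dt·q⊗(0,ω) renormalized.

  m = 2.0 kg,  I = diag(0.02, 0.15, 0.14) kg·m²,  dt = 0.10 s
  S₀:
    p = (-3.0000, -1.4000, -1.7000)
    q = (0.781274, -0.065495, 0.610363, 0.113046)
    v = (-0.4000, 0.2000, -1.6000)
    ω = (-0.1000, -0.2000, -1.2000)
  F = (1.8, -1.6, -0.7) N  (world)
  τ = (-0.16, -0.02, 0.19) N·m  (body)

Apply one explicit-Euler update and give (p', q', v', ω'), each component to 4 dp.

p' = (-3.0400, -1.3800, -1.8600)
q' = (0.7924, -0.1047, 0.5969, 0.0697)
v' = (-0.3100, 0.1200, -1.6350)
ω' = (-0.8880, -0.2037, -1.0661)

precession coupling ω×(Iω) = (-0.0024, -0.0144, 0.0026)
(τ − ω×Iω)/I = (-7.8800, -0.0373, 1.3386)
ω' = ω + α·dt = (-0.8880, -0.2037, -1.0661)
2q̇ = q⊗(0,ω) = (0.2511783, -0.7879538, -0.2461534, -0.8633935)
q' = normalize(q + ½dt·q⊗(0,ω)) = (0.7924, -0.1047, 0.5969, 0.0697)
p + v·dt = (-3.0400, -1.3800, -1.8600)
new velocity v' = (-0.3100, 0.1200, -1.6350)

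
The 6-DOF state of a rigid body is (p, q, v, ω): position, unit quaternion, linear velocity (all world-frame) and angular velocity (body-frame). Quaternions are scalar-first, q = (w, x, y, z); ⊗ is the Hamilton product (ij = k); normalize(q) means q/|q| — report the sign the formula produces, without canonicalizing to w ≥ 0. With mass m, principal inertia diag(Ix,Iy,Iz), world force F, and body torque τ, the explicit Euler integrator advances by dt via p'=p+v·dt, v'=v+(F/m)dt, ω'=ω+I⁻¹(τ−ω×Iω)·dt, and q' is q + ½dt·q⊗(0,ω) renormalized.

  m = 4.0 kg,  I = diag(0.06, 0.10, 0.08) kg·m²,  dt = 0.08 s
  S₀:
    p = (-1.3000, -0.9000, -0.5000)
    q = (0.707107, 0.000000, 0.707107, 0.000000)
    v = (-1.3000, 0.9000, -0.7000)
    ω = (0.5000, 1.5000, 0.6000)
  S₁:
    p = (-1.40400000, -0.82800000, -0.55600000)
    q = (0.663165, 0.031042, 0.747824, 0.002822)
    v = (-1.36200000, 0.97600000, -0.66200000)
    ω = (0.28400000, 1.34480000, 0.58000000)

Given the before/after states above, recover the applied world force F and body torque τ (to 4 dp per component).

F = (-3.1000, 3.8000, 1.9000)
τ = (-0.1800, -0.2000, 0.0100)

rate change Δω = (-0.21600000, -0.15520000, -0.02000000)
precession coupling = (-0.0180, -0.0060, 0.0300)
I·α + gyro = (-0.1800, -0.2000, 0.0100)
v₁ − v₀ = (-0.06200000, 0.07600000, 0.03800000)
F = m·Δv/dt = (-3.1000, 3.8000, 1.9000)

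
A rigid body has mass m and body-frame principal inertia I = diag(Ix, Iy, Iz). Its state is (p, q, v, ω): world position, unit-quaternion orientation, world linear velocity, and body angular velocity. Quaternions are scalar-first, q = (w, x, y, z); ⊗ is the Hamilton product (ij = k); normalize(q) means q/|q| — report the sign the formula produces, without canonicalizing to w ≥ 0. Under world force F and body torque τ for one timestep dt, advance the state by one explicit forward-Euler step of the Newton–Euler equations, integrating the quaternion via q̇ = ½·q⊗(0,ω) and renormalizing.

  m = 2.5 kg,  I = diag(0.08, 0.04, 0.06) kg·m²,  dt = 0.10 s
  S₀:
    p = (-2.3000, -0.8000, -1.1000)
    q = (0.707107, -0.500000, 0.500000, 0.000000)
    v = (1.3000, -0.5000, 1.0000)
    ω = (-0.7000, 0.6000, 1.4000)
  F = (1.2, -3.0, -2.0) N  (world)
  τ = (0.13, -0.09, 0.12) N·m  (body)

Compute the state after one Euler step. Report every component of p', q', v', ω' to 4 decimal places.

p' = p + v·dt = (-2.1700, -0.8500, -1.0000)
v' = v + a·dt = (1.3480, -0.6200, 0.9200)
gyro term ω×Iω = (0.0168, -0.0196, 0.0168)
(τ − ω×Iω)/I = (1.4150, -1.7600, 1.7200)
new body rate ω' = (-0.5585, 0.4240, 1.5720)
Hamilton product q⊗(0,ω) = (-0.6500000, 0.2050251, 1.1242642, 1.0399498)
q' = normalize(q + ½dt·q⊗(0,ω)) = (0.6722, -0.4880, 0.5543, 0.0518)

p' = (-2.1700, -0.8500, -1.0000)
q' = (0.6722, -0.4880, 0.5543, 0.0518)
v' = (1.3480, -0.6200, 0.9200)
ω' = (-0.5585, 0.4240, 1.5720)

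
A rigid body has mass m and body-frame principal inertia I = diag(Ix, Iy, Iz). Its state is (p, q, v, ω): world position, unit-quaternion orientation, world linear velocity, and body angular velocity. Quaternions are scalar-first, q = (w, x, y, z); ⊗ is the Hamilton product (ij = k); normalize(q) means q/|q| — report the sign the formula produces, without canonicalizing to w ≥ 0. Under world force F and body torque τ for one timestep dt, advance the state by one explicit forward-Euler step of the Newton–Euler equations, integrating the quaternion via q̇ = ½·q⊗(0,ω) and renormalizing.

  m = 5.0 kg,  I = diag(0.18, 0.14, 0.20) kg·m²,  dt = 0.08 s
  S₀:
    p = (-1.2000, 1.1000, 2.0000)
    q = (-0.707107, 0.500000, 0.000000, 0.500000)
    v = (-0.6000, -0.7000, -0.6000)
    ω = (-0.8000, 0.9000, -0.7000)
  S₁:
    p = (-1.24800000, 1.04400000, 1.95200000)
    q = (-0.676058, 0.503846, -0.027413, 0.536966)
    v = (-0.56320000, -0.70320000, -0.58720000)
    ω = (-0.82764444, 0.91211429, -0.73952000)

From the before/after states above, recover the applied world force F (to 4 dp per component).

Δv = v₁−v₀ = (0.03680000, -0.00320000, 0.01280000)
applied force F = (2.3000, -0.2000, 0.8000)

F = (2.3000, -0.2000, 0.8000)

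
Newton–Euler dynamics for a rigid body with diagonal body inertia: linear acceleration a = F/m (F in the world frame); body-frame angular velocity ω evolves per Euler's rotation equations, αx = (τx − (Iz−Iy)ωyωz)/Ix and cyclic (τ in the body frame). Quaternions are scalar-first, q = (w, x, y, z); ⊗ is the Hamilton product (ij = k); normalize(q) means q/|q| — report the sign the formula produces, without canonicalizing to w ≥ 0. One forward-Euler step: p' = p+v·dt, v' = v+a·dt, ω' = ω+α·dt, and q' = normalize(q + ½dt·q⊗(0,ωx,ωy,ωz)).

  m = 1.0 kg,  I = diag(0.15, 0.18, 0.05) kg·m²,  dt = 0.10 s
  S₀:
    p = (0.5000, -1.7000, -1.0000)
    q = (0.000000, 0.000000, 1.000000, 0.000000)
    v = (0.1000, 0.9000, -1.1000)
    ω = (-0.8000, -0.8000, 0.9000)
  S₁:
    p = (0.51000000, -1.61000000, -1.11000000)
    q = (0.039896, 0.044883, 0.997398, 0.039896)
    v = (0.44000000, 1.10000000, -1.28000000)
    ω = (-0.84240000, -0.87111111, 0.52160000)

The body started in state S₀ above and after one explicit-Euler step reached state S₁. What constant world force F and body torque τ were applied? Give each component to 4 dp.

Δω = ω₁−ω₀ = (-0.04240000, -0.07111111, -0.37840000)
ω₀×(Iω₀) = (0.0936, -0.0720, 0.0192)
applied torque τ = (0.0300, -0.2000, -0.1700)
Δv = v₁−v₀ = (0.34000000, 0.20000000, -0.18000000)
F = m·Δv/dt = (3.4000, 2.0000, -1.8000)

F = (3.4000, 2.0000, -1.8000)
τ = (0.0300, -0.2000, -0.1700)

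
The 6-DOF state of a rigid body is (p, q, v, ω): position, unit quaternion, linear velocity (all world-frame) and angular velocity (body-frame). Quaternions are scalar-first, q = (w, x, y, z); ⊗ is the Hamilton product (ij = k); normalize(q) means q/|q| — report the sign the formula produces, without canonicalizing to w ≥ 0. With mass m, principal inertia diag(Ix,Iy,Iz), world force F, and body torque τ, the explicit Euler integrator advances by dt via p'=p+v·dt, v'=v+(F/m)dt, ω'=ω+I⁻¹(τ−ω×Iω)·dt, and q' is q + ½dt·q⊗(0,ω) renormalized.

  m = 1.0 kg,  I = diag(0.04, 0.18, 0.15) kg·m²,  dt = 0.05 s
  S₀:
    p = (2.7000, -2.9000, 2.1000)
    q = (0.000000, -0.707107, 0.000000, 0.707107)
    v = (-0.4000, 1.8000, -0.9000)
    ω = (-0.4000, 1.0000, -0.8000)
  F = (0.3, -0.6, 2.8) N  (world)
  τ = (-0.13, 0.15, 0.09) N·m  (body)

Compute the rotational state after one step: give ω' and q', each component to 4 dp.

ω×(Iω) gyroscopic = (0.0240, -0.0352, -0.0560)
angular accel α = (-3.8500, 1.0289, 0.9733)
new body rate ω' = (-0.5925, 1.0514, -0.7513)
q⊗(0,ω) = (0.2828428, -0.7071070, -0.8485284, -0.7071070)
q' = normalize(q + ½dt·q⊗(0,ω)) = (0.0071, -0.7244, -0.0212, 0.6890)

ω' = (-0.5925, 1.0514, -0.7513)
q' = (0.0071, -0.7244, -0.0212, 0.6890)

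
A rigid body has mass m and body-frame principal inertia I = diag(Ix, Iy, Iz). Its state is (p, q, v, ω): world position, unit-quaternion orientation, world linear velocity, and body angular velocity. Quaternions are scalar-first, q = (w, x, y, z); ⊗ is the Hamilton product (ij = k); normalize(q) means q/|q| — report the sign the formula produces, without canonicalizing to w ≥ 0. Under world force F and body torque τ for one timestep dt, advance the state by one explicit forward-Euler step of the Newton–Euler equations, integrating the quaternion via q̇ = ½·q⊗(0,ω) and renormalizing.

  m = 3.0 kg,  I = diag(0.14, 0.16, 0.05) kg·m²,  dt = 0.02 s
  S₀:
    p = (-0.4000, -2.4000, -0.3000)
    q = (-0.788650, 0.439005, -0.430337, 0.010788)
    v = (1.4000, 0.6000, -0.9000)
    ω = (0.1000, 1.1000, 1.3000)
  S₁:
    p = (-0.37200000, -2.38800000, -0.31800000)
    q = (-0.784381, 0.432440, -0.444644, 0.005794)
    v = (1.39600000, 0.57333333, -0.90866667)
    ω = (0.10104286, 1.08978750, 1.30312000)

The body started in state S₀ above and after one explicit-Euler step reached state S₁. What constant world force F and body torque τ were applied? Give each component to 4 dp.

velocity change Δv = (-0.00400000, -0.02666667, -0.00866667)
F = m·Δv/dt = (-0.6000, -4.0000, -1.3000)
rate change Δω = (0.00104286, -0.01021250, 0.00312000)
τ = I·(Δω/dt) + ω₀×(Iω₀) = (-0.1500, -0.0700, 0.0100)

F = (-0.6000, -4.0000, -1.3000)
τ = (-0.1500, -0.0700, 0.0100)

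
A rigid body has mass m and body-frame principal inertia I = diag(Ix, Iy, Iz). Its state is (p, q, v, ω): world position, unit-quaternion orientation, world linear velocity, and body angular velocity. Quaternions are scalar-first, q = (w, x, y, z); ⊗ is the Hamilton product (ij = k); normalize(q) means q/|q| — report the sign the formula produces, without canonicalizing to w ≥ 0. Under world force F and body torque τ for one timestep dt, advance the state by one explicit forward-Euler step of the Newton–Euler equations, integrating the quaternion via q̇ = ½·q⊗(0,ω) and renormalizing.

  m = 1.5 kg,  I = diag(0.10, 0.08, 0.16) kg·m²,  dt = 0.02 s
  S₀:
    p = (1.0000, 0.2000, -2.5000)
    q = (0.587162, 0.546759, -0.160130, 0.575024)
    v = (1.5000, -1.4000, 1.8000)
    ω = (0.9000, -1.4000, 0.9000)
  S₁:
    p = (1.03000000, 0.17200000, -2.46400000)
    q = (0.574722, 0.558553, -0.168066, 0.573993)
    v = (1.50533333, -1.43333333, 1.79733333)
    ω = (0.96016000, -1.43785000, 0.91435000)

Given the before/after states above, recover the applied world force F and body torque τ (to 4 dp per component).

F = (0.4000, -2.5000, -0.2000)
τ = (0.2000, -0.2000, 0.1400)

ω₁ − ω₀ = (0.06016000, -0.03785000, 0.01435000)
ω₀×(Iω₀) = (-0.1008, -0.0486, 0.0252)
applied torque τ = (0.2000, -0.2000, 0.1400)
Δv = v₁−v₀ = (0.00533333, -0.03333333, -0.00266667)
applied force F = (0.4000, -2.5000, -0.2000)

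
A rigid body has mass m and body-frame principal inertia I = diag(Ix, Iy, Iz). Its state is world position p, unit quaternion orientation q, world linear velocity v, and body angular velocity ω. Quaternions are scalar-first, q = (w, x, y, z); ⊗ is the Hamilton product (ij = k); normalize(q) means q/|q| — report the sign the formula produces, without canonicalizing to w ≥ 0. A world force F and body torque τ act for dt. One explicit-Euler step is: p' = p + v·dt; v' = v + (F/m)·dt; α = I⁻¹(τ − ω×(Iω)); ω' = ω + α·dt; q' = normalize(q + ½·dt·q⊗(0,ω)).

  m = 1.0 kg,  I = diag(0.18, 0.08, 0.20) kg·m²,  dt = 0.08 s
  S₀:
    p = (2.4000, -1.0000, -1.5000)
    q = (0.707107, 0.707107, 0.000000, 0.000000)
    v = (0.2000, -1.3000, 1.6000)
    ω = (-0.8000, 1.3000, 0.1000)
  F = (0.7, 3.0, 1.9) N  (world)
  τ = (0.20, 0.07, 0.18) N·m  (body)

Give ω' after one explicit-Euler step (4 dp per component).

precession coupling ω×(Iω) = (0.0156, 0.0016, 0.1040)
(τ − ω×Iω)/I = (1.0244, 0.8550, 0.3800)
new body rate ω' = (-0.7180, 1.3684, 0.1304)

ω' = (-0.7180, 1.3684, 0.1304)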